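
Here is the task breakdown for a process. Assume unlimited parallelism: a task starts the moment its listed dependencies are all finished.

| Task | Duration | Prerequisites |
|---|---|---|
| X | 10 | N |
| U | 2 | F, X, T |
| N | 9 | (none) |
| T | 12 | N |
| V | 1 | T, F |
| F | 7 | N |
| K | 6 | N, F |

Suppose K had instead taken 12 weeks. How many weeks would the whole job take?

The binding path is N→T→U = 9+12+2 = 23; finish at 23 weeks.
The longest path through K is only 22 weeks, so K has float 1.
New critical path: N→F→K = 9+7+12 = 28 ⇒ 28 weeks.

28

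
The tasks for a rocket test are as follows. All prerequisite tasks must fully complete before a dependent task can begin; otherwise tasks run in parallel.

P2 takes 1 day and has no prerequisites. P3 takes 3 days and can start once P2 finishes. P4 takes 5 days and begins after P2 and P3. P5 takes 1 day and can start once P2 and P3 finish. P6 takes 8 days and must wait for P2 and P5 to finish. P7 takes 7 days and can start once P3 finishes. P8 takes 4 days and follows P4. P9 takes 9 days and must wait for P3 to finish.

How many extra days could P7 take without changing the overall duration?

2

P2→P3→P4→P8 = 1+3+5+4 = 13 sets the makespan at 13 days.
P7 finishes as early as 11 and must finish by 13.
So P7 can slip 13 − 11 = 2 days.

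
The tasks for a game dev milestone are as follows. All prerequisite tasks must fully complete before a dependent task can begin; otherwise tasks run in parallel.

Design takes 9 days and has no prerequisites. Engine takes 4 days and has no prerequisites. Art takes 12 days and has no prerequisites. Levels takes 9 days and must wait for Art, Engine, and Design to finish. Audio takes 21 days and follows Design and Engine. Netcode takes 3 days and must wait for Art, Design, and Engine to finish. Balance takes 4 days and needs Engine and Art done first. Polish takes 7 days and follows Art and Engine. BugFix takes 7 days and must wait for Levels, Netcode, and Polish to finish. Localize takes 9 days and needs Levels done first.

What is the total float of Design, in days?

The longest chain is Design→Audio = 9+21 = 30; overall finish 30 days.
Longest path through Design: 30 days (earliest finish 9, latest finish 9).
Slack of Design = 0 − 0 = 0 days.

0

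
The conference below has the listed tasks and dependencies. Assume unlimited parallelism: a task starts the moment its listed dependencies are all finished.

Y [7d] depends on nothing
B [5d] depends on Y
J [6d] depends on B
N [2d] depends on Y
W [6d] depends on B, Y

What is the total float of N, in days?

Y→B→J = 7+5+6 = 18 sets the makespan at 18 days.
The longest chain containing N totals 9 days.
Slack of N = 16 − 7 = 9 days.

9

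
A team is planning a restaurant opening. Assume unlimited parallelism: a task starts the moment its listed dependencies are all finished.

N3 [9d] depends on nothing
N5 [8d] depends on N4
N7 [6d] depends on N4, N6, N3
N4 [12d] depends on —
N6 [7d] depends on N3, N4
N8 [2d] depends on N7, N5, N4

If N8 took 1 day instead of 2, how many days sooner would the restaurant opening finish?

1

Actual critical path: N4→N6→N7→N8 = 12+7+6+2 = 27 ⇒ 27 days.
N8 lies on that path, so at 1 day the path becomes 26 days.
No other chain overtakes it, so the finish is 26 days.
Change in finish: 26 − 27 = -1 days.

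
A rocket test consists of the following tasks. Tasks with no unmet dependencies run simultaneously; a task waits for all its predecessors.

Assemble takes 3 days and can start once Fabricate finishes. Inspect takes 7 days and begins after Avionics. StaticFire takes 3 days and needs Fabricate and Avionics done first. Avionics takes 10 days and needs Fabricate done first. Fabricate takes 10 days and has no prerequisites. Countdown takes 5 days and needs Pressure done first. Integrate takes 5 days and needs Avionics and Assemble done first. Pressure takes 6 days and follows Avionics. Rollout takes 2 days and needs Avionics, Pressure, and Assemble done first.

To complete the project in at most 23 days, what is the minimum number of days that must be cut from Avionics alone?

8

Current finish: 31 days; target: 23.
Avionics is on every critical path, so each day cut from Avionics cuts the finish by one (this holds down to a finish of 22).
Need 31 − 23 = 8 days off Avionics → Avionics becomes 2 days, finish becomes 23.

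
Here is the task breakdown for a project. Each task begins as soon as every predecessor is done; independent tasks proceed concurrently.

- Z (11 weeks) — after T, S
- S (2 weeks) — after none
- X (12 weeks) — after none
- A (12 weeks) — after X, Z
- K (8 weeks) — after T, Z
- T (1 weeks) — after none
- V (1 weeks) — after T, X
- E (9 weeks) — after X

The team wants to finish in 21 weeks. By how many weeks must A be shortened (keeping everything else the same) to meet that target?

4

Current finish: 25 weeks; target: 21.
A is on every critical path, so each week cut from A cuts the finish by one (this holds down to a finish of 21).
Need 25 − 21 = 4 weeks off A → A becomes 8 weeks, finish becomes 21.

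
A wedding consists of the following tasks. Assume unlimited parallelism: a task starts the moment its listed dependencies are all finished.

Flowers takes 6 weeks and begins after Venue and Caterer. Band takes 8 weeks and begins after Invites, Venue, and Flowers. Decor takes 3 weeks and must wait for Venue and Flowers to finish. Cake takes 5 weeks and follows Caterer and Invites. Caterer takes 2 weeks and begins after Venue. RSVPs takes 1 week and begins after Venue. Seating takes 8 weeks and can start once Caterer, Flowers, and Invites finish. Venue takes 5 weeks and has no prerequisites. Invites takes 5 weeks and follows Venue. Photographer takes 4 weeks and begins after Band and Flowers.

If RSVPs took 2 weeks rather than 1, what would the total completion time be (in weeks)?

25

Critical path before the change: Venue→Caterer→Flowers→Band→Photographer = 5+2+6+8+4 = 25 giving 25 weeks.
The longest path through RSVPs is only 6 weeks, so RSVPs has float 19.
No other chain overtakes it, so the finish is 25 weeks.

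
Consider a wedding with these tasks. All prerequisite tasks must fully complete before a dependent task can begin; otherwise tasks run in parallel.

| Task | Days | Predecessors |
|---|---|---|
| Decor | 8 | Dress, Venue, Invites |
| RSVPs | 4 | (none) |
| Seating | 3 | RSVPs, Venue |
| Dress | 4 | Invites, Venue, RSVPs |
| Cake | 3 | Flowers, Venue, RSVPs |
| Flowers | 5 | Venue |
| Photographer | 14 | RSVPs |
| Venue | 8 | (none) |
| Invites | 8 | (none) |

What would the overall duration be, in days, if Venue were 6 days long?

As given, the longest chain is Venue→Dress→Decor = 8+4+8 = 20, so the finish is 20 days.
Venue is on the critical path; changing it to 6 makes that path 18 days.
New critical path: Invites→Dress→Decor = 8+4+8 = 20 ⇒ 20 days.

20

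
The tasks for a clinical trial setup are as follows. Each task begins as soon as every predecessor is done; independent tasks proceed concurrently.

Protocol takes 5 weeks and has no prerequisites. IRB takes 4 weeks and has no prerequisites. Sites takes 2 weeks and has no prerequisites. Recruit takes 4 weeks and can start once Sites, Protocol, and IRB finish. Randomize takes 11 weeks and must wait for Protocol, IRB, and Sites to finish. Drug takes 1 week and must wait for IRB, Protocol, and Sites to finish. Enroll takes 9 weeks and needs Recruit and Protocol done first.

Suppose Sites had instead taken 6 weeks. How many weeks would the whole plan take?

Actual critical path: Protocol→Recruit→Enroll = 5+4+9 = 18 ⇒ 18 weeks.
Sites has 3 weeks of float (longest path through it is 15).
Now Sites→Recruit→Enroll = 6+4+9 = 19 is longest, so the finish becomes 19 weeks.

19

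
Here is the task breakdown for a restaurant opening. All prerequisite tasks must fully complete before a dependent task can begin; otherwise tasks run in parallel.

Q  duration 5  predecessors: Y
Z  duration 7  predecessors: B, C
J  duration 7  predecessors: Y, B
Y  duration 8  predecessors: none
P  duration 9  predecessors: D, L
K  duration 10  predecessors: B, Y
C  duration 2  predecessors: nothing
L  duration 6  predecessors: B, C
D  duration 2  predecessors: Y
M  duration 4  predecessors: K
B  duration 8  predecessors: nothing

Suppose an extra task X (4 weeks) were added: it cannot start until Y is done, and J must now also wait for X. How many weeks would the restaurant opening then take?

23

Originally the restaurant opening takes 23 weeks.
With X inserted, J now waits for max(Y, B, X).
New critical path: B→L→P = 8+6+9 = 23 ⇒ 23 weeks.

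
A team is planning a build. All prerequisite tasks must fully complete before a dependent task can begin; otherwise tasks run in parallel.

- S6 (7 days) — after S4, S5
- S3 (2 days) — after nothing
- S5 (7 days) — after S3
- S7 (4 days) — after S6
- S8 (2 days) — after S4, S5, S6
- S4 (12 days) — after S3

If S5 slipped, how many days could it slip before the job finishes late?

The longest chain is S3→S4→S6→S7 = 2+12+7+4 = 25; overall finish 25 days.
S5 finishes as early as 9 and must finish by 14.
Float = 25 − 20 = 5.

5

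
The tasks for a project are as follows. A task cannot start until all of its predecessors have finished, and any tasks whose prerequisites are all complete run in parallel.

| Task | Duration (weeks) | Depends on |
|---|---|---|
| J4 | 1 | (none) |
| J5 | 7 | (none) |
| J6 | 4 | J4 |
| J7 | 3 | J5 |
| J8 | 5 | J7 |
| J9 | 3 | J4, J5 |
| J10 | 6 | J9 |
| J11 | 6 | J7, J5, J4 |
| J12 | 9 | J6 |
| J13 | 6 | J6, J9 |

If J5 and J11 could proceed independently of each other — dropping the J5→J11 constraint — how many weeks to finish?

16

Original critical path: J5→J7→J11 = 7+3+6 = 16 ⇒ 16 weeks.
Dropping J5→J11 doesn't change J11's earliest start (10); another predecessor still binds.
New critical path: J5→J7→J11 = 7+3+6 = 16 ⇒ 16 weeks.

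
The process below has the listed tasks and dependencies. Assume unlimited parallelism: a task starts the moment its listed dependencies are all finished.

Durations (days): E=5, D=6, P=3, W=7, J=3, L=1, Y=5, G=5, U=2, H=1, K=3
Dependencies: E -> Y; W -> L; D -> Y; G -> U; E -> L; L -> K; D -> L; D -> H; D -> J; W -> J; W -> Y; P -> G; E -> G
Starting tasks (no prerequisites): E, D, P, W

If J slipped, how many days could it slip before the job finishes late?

2

Critical path: E→G→U = 5+5+2 = 12, so the finish is 12 days.
The longest chain containing J totals 10 days.
Slack of J = 9 − 7 = 2 days.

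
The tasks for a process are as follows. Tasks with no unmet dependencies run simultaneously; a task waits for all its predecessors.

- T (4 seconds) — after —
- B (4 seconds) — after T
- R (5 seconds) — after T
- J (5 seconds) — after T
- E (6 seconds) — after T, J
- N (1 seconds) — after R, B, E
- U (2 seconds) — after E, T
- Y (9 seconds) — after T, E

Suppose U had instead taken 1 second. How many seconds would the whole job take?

24

Actual critical path: T→J→E→Y = 4+5+6+9 = 24 ⇒ 24 seconds.
U has 7 seconds of float (longest path through it is 17).
The critical path is still T→J→E→Y; finish is now 24 seconds.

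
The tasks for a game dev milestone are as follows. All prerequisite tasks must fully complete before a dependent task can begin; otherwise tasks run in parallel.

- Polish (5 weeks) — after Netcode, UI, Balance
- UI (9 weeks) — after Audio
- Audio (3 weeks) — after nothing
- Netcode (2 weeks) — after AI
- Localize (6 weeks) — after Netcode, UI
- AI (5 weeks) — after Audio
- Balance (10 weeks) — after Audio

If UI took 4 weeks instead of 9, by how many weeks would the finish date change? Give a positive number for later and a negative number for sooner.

0

Baseline: Audio→UI→Localize = 3+9+6 = 18 → 18 weeks.
Since UI is critical, the -5 change carries straight to that chain (now 13 weeks).
New critical path: Audio→Balance→Polish = 3+10+5 = 18 ⇒ 18 weeks.
Change in finish: 18 − 18 = +0 weeks.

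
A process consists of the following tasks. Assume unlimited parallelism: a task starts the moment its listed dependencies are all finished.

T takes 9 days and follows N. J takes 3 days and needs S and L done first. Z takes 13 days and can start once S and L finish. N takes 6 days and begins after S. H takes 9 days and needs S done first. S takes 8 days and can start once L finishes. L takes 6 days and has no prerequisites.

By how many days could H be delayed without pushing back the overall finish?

The longest chain is L→S→N→T = 6+8+6+9 = 29; overall finish 29 days.
Longest path through H: 23 days (earliest finish 23, latest finish 29).
So H can slip 29 − 23 = 6 days.

6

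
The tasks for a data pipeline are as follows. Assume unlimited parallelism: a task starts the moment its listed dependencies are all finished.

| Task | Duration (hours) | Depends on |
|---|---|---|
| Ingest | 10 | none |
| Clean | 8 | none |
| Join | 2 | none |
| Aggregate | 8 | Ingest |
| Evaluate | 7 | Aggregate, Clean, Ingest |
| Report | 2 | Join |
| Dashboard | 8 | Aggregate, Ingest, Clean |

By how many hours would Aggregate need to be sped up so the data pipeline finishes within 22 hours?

4

Current finish: 26 hours; target: 22.
Aggregate is on every critical path, so each hour cut from Aggregate cuts the finish by one (this holds down to a finish of 19).
Need 26 − 22 = 4 hours off Aggregate → Aggregate becomes 4 hours, finish becomes 22.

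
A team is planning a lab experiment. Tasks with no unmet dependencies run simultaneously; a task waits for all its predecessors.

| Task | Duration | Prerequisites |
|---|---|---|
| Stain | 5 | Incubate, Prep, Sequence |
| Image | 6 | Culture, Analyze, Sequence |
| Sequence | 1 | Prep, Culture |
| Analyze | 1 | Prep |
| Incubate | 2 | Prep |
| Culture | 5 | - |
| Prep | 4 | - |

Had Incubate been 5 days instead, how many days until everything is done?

Critical path before the change: Culture→Sequence→Image = 5+1+6 = 12 giving 12 days.
Incubate is off the critical path — its longest chain is 11 days, giving 1 of slack.
New critical path: Prep→Incubate→Stain = 4+5+5 = 14 ⇒ 14 days.

14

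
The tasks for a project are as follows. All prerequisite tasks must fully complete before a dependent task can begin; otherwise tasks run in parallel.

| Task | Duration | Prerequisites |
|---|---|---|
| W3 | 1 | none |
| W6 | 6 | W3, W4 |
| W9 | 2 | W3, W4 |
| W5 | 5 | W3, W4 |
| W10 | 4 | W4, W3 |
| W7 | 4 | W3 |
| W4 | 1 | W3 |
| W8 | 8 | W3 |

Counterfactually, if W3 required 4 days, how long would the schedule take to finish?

12

Actual critical path: W3→W8 = 1+8 = 9 ⇒ 9 days.
W3 is on the critical path; changing it to 4 makes that path 12 days.
That remains the longest chain; total 12 days.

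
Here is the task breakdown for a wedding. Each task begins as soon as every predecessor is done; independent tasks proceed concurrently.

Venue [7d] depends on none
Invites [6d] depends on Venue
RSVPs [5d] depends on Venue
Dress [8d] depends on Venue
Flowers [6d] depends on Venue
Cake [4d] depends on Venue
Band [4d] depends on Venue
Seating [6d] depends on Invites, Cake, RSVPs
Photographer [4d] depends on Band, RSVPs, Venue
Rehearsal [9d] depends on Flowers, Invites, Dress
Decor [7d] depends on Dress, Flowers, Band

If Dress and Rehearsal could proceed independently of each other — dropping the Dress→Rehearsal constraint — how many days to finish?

22

Before: longest chain Venue→Dress→Rehearsal = 7+8+9 = 24, finish 24.
Without Dress→Rehearsal, Rehearsal's earliest start moves from 15 to 13.
New critical path: Venue→Invites→Rehearsal = 7+6+9 = 22 ⇒ 22 days.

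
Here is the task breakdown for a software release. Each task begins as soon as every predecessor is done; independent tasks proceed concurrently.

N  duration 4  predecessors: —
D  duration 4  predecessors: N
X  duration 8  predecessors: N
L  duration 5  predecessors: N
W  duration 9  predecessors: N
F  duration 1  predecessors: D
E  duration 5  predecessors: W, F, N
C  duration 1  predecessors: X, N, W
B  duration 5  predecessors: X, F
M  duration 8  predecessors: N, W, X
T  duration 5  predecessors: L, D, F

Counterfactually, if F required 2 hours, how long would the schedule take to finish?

21

The binding path is N→W→M = 4+9+8 = 21; finish at 21 hours.
The longest path through F is only 14 hours, so F has float 7.
The critical path is still N→W→M; finish is now 21 hours.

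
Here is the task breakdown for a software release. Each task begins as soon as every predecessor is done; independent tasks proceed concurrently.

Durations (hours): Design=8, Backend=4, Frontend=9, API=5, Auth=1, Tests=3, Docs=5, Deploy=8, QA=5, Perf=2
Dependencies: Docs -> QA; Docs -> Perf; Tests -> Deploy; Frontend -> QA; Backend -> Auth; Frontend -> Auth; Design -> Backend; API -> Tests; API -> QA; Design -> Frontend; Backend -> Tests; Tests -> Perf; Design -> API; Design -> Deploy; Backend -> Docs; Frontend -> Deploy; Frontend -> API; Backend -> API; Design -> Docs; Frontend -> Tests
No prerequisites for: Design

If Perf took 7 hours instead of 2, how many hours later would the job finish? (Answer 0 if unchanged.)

The binding path is Design→Frontend→API→Tests→Deploy = 8+9+5+3+8 = 33; finish at 33 hours.
The longest path through Perf is only 27 hours, so Perf has float 6.
That remains the longest chain; total 33 hours.
Change in finish: 33 − 33 = +0 hours.

0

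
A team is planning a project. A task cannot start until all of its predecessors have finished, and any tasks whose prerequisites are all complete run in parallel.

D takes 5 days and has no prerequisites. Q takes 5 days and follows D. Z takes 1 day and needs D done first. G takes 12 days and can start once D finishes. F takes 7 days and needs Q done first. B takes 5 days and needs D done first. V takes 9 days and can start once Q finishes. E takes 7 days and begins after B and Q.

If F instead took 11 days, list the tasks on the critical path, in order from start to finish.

Critical path before the change: D→Q→V = 5+5+9 = 19 giving 19 days.
F has 2 days of float (longest path through it is 17).
New critical path: D→Q→F = 5+5+11 = 21 ⇒ 21 days.

D, Q, F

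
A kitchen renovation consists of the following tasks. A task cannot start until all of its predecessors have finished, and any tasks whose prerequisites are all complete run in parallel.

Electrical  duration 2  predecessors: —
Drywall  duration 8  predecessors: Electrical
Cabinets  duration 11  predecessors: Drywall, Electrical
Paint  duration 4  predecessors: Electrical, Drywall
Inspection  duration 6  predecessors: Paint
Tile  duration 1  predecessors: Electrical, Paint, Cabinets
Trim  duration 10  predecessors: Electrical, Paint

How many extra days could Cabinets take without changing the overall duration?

2

Electrical→Drywall→Paint→Trim = 2+8+4+10 = 24 sets the makespan at 24 days.
Longest path through Cabinets: 22 days (earliest finish 21, latest finish 23).
So Cabinets can slip 23 − 21 = 2 days.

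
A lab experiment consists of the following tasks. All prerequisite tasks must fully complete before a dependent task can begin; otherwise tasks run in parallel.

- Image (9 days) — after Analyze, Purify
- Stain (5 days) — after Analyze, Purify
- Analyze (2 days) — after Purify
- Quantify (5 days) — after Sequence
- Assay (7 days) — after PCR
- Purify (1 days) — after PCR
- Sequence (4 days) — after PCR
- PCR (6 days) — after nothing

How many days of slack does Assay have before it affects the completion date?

5

The longest chain is PCR→Purify→Analyze→Image = 6+1+2+9 = 18; overall finish 18 days.
Longest path through Assay: 13 days (earliest finish 13, latest finish 18).
Slack of Assay = 11 − 6 = 5 days.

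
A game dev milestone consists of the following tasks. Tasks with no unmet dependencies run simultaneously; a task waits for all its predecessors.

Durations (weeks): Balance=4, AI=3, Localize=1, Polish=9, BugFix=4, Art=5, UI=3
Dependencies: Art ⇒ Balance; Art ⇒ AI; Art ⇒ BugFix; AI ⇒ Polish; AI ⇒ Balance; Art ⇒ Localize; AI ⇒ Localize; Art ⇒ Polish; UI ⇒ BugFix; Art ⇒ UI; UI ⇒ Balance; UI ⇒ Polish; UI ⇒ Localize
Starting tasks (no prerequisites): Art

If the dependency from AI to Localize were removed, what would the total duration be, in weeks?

17

With the dependency in place, Art→AI→Polish = 5+3+9 = 17 sets the finish at 17 weeks.
Dropping AI→Localize doesn't change Localize's earliest start (8); another predecessor still binds.
The longest chain is now Art→AI→Polish = 5+3+9 = 17, so the schedule takes 17 weeks.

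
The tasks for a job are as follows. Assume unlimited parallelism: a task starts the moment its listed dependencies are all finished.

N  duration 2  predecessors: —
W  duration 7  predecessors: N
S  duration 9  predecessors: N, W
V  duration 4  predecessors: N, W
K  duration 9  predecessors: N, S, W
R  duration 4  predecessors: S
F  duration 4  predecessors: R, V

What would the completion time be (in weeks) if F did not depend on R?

Before: longest chain N→W→S→K = 2+7+9+9 = 27, finish 27.
Without R→F, F's earliest start moves from 22 to 13.
After: N→W→S→K = 2+7+9+9 = 27 → 27 weeks.

27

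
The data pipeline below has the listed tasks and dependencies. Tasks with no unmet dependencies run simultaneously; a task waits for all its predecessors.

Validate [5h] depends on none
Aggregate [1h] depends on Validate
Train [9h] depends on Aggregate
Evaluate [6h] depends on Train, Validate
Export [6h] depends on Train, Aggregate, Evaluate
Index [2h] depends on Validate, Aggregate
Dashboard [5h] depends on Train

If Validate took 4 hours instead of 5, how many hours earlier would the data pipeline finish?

1

Critical path before the change: Validate→Aggregate→Train→Evaluate→Export = 5+1+9+6+6 = 27 giving 27 hours.
Validate lies on that path, so at 4 hours the path becomes 26 hours.
No other chain overtakes it, so the finish is 26 hours.
Change in finish: 26 − 27 = -1 hours.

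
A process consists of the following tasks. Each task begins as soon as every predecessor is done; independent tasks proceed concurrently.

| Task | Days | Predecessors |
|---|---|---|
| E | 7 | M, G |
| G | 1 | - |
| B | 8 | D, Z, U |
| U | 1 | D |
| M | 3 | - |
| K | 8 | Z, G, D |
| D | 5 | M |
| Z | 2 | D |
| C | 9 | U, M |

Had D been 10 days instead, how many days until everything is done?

Baseline: M→D→U→C = 3+5+1+9 = 18 → 18 days.
Since D is critical, the +5 change carries straight to that chain (now 23 days).
The critical path is still M→D→U→C; finish is now 23 days.

23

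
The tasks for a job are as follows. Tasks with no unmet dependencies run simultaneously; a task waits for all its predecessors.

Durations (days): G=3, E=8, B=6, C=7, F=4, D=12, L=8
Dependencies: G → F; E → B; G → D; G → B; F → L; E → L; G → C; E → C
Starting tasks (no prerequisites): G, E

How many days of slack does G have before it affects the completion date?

Critical path: E→L = 8+8 = 16, so the finish is 16 days.
Longest path through G: 15 days (earliest finish 3, latest finish 4).
Float = 16 − 15 = 1.

1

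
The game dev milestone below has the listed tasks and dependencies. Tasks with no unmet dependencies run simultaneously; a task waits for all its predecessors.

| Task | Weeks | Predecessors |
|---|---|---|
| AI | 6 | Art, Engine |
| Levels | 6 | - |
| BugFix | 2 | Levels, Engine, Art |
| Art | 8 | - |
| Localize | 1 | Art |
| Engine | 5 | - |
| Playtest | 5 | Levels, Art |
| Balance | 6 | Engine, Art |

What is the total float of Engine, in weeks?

Art→AI = 8+6 = 14 sets the makespan at 14 weeks.
Longest path through Engine: 11 weeks (earliest finish 5, latest finish 8).
So Engine can slip 8 − 5 = 3 weeks.

3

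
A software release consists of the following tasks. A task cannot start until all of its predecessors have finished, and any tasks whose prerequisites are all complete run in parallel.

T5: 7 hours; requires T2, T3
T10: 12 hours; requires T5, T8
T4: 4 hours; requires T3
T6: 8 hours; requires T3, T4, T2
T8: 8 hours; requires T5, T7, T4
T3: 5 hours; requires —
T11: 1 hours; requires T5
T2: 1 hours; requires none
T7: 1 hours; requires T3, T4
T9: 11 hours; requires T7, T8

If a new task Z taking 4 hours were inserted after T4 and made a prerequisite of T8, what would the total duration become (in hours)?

Originally the schedule takes 32 hours.
With Z inserted, T8 now waits for max(T5, T7, T4, Z).
New critical path: T3→T4→Z→T8→T10 = 5+4+4+8+12 = 33 ⇒ 33 hours.

33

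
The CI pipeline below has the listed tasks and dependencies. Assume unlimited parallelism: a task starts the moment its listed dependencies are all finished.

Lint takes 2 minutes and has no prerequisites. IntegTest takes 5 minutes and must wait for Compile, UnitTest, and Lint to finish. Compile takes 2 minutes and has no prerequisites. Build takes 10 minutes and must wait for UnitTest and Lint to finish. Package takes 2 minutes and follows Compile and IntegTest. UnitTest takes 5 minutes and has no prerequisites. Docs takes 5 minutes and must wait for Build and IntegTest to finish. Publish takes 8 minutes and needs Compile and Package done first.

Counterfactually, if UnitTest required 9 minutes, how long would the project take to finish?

24

The binding path is UnitTest→IntegTest→Package→Publish = 5+5+2+8 = 20; finish at 20 minutes.
UnitTest lies on that path, so at 9 minutes the path becomes 24 minutes.
That remains the longest chain; total 24 minutes.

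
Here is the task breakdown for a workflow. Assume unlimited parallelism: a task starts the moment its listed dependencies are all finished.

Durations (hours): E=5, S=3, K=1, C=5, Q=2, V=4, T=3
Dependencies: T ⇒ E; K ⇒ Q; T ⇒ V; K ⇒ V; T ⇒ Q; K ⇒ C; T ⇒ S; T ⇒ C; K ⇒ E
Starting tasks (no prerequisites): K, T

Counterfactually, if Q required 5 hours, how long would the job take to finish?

8

Critical path before the change: T→C = 3+5 = 8 giving 8 hours.
Q has 3 hours of float (longest path through it is 5).
The critical path is still T→C; finish is now 8 hours.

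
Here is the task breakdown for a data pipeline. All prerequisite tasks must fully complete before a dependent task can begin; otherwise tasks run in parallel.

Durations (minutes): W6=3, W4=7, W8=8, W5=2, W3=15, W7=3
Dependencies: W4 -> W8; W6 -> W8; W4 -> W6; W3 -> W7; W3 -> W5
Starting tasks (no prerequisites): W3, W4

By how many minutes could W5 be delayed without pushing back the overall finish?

1

W3→W7 = 15+3 = 18 sets the makespan at 18 minutes.
The longest chain containing W5 totals 17 minutes.
So W5 can slip 18 − 17 = 1 minute.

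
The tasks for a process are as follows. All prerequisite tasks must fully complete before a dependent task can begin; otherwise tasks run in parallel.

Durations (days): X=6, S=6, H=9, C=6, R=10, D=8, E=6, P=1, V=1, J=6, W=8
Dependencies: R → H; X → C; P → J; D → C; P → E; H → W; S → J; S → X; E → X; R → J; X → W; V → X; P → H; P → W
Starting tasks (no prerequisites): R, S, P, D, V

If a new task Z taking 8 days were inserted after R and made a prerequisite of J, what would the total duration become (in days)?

Originally the job takes 27 days.
With Z inserted, J now waits for max(R, P, S, Z).
New critical path: R→H→W = 10+9+8 = 27 ⇒ 27 days.

27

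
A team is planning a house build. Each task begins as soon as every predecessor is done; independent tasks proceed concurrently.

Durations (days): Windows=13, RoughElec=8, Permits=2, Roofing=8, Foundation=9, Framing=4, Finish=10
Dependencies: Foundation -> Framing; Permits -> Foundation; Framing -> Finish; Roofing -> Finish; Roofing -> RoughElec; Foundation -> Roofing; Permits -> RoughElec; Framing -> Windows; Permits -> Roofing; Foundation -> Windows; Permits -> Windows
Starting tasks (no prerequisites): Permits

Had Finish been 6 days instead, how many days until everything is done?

28

Baseline: Permits→Foundation→Roofing→Finish = 2+9+8+10 = 29 → 29 days.
Finish lies on that path, so at 6 days the path becomes 25 days.
Now Permits→Foundation→Framing→Windows = 2+9+4+13 = 28 is longest, so the finish becomes 28 days.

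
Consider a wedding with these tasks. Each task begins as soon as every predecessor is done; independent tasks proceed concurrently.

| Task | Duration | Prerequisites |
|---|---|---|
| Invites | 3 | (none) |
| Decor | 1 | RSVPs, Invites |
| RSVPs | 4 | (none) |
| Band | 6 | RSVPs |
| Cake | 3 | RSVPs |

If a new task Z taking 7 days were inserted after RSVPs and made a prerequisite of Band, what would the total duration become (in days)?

17

Originally the project takes 10 days.
With Z inserted, Band now waits for max(RSVPs, Z).
New critical path: RSVPs→Z→Band = 4+7+6 = 17 ⇒ 17 days.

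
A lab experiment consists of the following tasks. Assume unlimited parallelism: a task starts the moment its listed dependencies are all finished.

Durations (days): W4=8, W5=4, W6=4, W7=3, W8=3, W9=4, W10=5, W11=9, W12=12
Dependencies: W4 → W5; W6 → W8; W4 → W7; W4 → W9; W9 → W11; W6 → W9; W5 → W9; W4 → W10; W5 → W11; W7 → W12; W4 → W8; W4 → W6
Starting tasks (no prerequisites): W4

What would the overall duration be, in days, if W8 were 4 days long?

Critical path before the change: W4→W5→W9→W11 = 8+4+4+9 = 25 giving 25 days.
W8 has 10 days of float (longest path through it is 15).
That remains the longest chain; total 25 days.

25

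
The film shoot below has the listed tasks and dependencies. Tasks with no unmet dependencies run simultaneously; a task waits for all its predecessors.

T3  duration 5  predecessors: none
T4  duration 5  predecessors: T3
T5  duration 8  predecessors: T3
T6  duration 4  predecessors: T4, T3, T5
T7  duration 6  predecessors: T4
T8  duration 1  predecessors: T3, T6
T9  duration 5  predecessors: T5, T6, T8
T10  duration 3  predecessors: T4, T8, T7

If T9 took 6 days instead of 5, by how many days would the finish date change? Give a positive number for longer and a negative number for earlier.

As given, the longest chain is T3→T5→T6→T8→T9 = 5+8+4+1+5 = 23, so the finish is 23 days.
T9 lies on that path, so at 6 days the path becomes 24 days.
No other chain overtakes it, so the finish is 24 days.
Change in finish: 24 − 23 = +1 days.

1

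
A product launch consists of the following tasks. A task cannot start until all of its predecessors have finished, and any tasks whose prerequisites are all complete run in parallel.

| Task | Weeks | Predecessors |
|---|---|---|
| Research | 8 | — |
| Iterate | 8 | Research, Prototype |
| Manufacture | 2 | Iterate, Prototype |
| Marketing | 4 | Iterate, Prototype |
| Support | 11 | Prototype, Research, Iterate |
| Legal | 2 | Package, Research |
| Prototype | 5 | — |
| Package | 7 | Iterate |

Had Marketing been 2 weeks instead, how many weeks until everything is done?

Actual critical path: Research→Iterate→Support = 8+8+11 = 27 ⇒ 27 weeks.
Marketing is off the critical path — its longest chain is 20 weeks, giving 7 of slack.
The critical path is still Research→Iterate→Support; finish is now 27 weeks.

27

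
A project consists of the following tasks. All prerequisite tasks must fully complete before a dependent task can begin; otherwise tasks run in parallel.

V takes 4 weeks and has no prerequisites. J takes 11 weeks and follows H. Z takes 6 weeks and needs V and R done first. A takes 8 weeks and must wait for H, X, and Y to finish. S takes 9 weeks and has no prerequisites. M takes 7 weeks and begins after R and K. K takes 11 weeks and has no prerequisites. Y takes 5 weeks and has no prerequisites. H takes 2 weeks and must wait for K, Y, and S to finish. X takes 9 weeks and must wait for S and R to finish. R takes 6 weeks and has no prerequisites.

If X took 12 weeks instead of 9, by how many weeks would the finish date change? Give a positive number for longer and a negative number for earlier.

3

Critical path before the change: S→X→A = 9+9+8 = 26 giving 26 weeks.
X is on the critical path; changing it to 12 makes that path 29 weeks.
That remains the longest chain; total 29 weeks.
Change in finish: 29 − 26 = +3 weeks.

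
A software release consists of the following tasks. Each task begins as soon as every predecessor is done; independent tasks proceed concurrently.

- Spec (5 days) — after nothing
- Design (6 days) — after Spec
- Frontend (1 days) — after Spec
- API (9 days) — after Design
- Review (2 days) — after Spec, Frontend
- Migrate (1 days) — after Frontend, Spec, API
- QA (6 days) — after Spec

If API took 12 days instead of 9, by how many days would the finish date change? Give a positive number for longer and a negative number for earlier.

3

Critical path before the change: Spec→Design→API→Migrate = 5+6+9+1 = 21 giving 21 days.
API is on the critical path; changing it to 12 makes that path 24 days.
The critical path is still Spec→Design→API→Migrate; finish is now 24 days.
Change in finish: 24 − 21 = +3 days.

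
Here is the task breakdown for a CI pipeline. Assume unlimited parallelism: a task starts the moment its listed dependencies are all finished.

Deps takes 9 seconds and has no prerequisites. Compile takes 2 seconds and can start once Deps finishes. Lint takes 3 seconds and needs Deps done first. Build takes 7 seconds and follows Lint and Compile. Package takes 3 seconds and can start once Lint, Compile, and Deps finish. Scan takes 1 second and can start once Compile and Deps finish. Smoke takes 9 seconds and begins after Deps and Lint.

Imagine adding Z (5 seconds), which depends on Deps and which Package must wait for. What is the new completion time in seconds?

Originally the project takes 21 seconds.
With Z inserted, Package now waits for max(Lint, Compile, Deps, Z).
New critical path: Deps→Lint→Smoke = 9+3+9 = 21 ⇒ 21 seconds.

21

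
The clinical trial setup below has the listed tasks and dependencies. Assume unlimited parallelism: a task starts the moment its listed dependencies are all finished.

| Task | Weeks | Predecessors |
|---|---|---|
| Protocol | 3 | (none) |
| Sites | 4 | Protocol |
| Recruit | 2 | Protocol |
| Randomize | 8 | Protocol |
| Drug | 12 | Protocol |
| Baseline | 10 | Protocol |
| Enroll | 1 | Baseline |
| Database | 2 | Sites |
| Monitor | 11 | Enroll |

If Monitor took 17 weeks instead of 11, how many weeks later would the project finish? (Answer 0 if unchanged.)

6

Actual critical path: Protocol→Baseline→Enroll→Monitor = 3+10+1+11 = 25 ⇒ 25 weeks.
Monitor lies on that path, so at 17 weeks the path becomes 31 weeks.
No other chain overtakes it, so the finish is 31 weeks.
Change in finish: 31 − 25 = +6 weeks.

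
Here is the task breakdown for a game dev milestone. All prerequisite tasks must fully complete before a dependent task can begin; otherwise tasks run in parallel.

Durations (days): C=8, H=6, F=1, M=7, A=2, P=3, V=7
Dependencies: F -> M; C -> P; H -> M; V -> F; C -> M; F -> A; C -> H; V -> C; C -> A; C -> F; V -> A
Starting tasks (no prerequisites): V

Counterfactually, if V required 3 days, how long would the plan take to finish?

The binding path is V→C→H→M = 7+8+6+7 = 28; finish at 28 days.
V is on the critical path; changing it to 3 makes that path 24 days.
No other chain overtakes it, so the finish is 24 days.

24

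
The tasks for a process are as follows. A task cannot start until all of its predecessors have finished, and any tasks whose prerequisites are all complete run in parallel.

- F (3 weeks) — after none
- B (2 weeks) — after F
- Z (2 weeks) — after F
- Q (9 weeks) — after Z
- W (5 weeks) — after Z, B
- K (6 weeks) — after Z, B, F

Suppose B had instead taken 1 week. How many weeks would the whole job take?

14

The binding path is F→Z→Q = 3+2+9 = 14; finish at 14 weeks.
The longest path through B is only 11 weeks, so B has float 3.
The critical path is still F→Z→Q; finish is now 14 weeks.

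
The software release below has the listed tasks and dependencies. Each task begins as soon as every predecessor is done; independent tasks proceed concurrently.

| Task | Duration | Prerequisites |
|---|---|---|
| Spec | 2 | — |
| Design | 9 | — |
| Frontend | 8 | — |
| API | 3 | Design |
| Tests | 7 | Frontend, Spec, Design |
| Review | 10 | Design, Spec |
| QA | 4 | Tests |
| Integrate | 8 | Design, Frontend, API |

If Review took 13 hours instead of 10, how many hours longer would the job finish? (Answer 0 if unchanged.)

Baseline: Design→API→Integrate = 9+3+8 = 20 → 20 hours.
Review has 1 hour of float (longest path through it is 19).
Now Design→Review = 9+13 = 22 is longest, so the finish becomes 22 hours.
Change in finish: 22 − 20 = +2 hours.

2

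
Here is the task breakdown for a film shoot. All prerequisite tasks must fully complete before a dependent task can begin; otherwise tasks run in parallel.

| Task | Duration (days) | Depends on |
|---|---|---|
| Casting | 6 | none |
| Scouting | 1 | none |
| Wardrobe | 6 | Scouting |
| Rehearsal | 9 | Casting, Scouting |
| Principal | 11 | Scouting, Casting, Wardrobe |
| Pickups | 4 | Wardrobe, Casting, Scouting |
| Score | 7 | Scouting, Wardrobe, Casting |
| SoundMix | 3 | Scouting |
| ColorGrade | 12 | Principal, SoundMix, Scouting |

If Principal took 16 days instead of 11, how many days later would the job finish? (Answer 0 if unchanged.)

Actual critical path: Scouting→Wardrobe→Principal→ColorGrade = 1+6+11+12 = 30 ⇒ 30 days.
Principal lies on that path, so at 16 days the path becomes 35 days.
The critical path is still Scouting→Wardrobe→Principal→ColorGrade; finish is now 35 days.
Change in finish: 35 − 30 = +5 days.

5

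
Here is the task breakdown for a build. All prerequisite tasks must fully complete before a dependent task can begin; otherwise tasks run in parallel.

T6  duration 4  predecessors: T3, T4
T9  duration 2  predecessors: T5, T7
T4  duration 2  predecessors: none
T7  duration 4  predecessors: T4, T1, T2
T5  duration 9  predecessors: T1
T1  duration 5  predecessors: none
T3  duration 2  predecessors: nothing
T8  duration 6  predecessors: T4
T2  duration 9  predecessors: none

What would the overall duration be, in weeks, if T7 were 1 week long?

16

As given, the longest chain is T1→T5→T9 = 5+9+2 = 16, so the finish is 16 weeks.
The longest path through T7 is only 15 weeks, so T7 has float 1.
The critical path is still T1→T5→T9; finish is now 16 weeks.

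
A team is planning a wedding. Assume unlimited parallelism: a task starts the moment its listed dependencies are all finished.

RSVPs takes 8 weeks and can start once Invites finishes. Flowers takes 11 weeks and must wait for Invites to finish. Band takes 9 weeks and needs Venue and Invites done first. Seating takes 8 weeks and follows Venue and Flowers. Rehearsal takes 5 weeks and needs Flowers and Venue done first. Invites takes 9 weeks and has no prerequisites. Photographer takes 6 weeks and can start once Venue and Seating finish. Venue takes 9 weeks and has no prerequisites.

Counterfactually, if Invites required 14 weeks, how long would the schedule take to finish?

Baseline: Invites→Flowers→Seating→Photographer = 9+11+8+6 = 34 → 34 weeks.
Invites is on the critical path; changing it to 14 makes that path 39 weeks.
That remains the longest chain; total 39 weeks.

39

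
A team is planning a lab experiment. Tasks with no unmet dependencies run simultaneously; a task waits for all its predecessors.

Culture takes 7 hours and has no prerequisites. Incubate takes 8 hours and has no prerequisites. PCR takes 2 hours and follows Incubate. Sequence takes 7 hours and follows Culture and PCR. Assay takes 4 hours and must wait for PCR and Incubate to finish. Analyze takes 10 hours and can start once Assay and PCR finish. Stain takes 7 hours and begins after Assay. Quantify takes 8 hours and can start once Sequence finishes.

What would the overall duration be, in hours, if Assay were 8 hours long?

28

As given, the longest chain is Incubate→PCR→Sequence→Quantify = 8+2+7+8 = 25, so the finish is 25 hours.
Assay has 1 hour of float (longest path through it is 24).
New critical path: Incubate→PCR→Assay→Analyze = 8+2+8+10 = 28 ⇒ 28 hours.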